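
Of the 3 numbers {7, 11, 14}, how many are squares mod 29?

1

(7/29) = +1 → QR.
(11/29) = -1 → non-residue.
(14/29) = -1 → non-residue.
Total quadratic residues among the 3: 1.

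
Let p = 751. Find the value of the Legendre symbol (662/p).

Euler's criterion: (662/751) ≡ 662^375 (mod 751).
662^2 ≡ 411 (mod 751)
662^4 ≡ 697 (mod 751)
662^8 ≡ 663 (mod 751)
662^16 ≡ 234 (mod 751)
662^32 ≡ 684 (mod 751)
662^64 ≡ 734 (mod 751)
662^128 ≡ 289 (mod 751)
662^256 ≡ 160 (mod 751)
662^375 = 662^(256+64+32+16+4+2+1) ≡ 750 (mod 751).
Result is 750 ≡ −1, so (662/751) = −1.

-1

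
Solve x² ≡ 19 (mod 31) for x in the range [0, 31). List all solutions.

Since 31 ≡ 3 (mod 4), a square root of 19 is 19^((31+1)/4) = 19^8 mod 31.
Repeated squaring: 19^2≡20, 19^4≡28, 19^8≡9 (mod 31).
19^8 = 19^(8) ≡ 9 (mod 31).
Check: 9² = 81 ≡ 19 (mod 31). The two roots are 9 and 22.

9, 22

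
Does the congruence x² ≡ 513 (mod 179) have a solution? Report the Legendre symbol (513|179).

First reduce: 513 ≡ 155 (mod 179).
Reciprocity: 155 ≡ 3 and 179 ≡ 3 (mod 4), so (155/179) = −(179/155).
Reduce top mod 155: now compute (24/155).
Pull out 2^3: since 155 ≡ 3 (mod 8), (2/155) = -1, so (2/155)^3 = -1.
Reciprocity: 3 ≡ 3 and 155 ≡ 3 (mod 4), so (3/155) = −(155/3).
Reduce top mod 3: now compute (2/3).
Pull out 2: since 3 ≡ 3 (mod 8), (2/3) = -1.
Reached (1/3) = 1. Collecting the sign flips along the way, the symbol is +1.

1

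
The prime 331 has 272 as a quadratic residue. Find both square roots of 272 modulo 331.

Since 331 ≡ 3 (mod 4), a square root of 272 is 272^((331+1)/4) = 272^83 mod 331.
Repeated squaring: 272^2≡171, 272^4≡113, 272^8≡191, 272^16≡71, 272^32≡76, 272^64≡149 (mod 331).
272^83 = 272^(64+16+2+1) ≡ 81 (mod 331).
Check: 81² = 6561 ≡ 272 (mod 331). The two roots are 81 and 250.

81, 250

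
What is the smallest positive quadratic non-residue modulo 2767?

3

(2/2767) = +1, so 2 is a residue.
(3/2767) = −1, so 3 is the smallest positive non-residue mod 2767.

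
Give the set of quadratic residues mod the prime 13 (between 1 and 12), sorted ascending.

1 3 4 9 10 12

Square k = 1,…,6 (k and 13−k give the same square):
1²=1, 2²=4, 3²=9, 4²≡3, 5²≡12, 6²≡10 (mod 13).
So the quadratic residues mod 13 are {1, 3, 4, 9, 10, 12}.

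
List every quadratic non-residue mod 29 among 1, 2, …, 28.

2, 3, 8, 10, 11, 12, 14, 15, 17, 18, 19, 21, 26, 27

Square k = 1,…,14 (k and 29−k give the same square):
1²=1, 2²=4, 3²=9, 4²=16, 5²=25, 6²≡7, 7²≡20, 8²≡6, 9²≡23, 10²≡13, 11²≡5, 12²≡28, 13²≡24, 14²≡22 (mod 29).
The residues are {1, 4, 5, 6, 7, 9, 13, 16, 20, 22, 23, 24, 25, 28}; the non-residues are the remaining 14 nonzero classes.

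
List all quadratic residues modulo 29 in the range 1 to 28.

1,4,5,6,7,9,13,16,20,22,23,24,25,28

Square k = 1,…,14 (k and 29−k give the same square):
1²=1, 2²=4, 3²=9, 4²=16, 5²=25, 6²≡7, 7²≡20, 8²≡6, 9²≡23, 10²≡13, 11²≡5, 12²≡28, 13²≡24, 14²≡22 (mod 29).
So the quadratic residues mod 29 are {1, 4, 5, 6, 7, 9, 13, 16, 20, 22, 23, 24, 25, 28}.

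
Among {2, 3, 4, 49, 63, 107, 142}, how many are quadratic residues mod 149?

(2/149) = -1 → non-residue.
(3/149) = -1 → non-residue.
(4/149) = +1 → QR.
(49/149) = +1 → QR.
(63/149) = +1 → QR.
(107/149) = +1 → QR.
(142/149) = +1 → QR.
Total quadratic residues among the 7: 5.

5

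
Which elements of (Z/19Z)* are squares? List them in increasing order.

Square k = 1,…,9 (k and 19−k give the same square):
1²=1, 2²=4, 3²=9, 4²=16, 5²≡6, 6²≡17, 7²≡11, 8²≡7, 9²≡5 (mod 19).
So the quadratic residues mod 19 are {1, 4, 5, 6, 7, 9, 11, 16, 17}.

1, 4, 5, 6, 7, 9, 11, 16, 17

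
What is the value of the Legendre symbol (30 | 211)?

1

Pull out 2: since 211 ≡ 3 (mod 8), (2/211) = -1.
Reciprocity: 15 ≡ 3 and 211 ≡ 3 (mod 4), so (15/211) = −(211/15).
Reduce top mod 15: now compute (1/15).
Reached (1/15) = 1. Collecting the sign flips along the way, the symbol is +1.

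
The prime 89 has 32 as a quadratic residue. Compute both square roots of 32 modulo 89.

89 ≡ 1 (mod 4), so we find a root by search.
Trying successive values, 11² = 121 ≡ 32 (mod 89). The other root is 89 − 11 = 78.

11, 78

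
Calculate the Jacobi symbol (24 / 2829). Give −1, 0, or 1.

0

Pull out 2^3: since 2829 ≡ 5 (mod 8), (2/2829) = -1, so (2/2829)^3 = -1.
Reciprocity: 3 ≡ 3 and 2829 ≡ 1 (mod 4), so (3/2829) = +(2829/3).
Reduce top mod 3: now compute (0/3).
Top reduces to 0: gcd > 1, so the symbol is 0.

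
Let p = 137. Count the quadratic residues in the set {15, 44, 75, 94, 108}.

2

(15/137) = +1 → QR.
(44/137) = +1 → QR.
(75/137) = -1 → non-residue.
(94/137) = -1 → non-residue.
(108/137) = -1 → non-residue.
Total quadratic residues among the 5: 2.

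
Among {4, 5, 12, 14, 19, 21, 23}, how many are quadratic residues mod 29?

(4/29) = +1 → QR.
(5/29) = +1 → QR.
(12/29) = -1 → non-residue.
(14/29) = -1 → non-residue.
(19/29) = -1 → non-residue.
(21/29) = -1 → non-residue.
(23/29) = +1 → QR.
Total quadratic residues among the 7: 3.

3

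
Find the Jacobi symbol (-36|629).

1

First reduce: -36 ≡ 593 (mod 629).
Reciprocity: 593 ≡ 1 and 629 ≡ 1 (mod 4), so (593/629) = +(629/593).
Reduce top mod 593: now compute (36/593).
Pull out 2^2: since 593 ≡ 1 (mod 8), (2/593) = +1, so (2/593)^2 = +1.
Reciprocity: 9 ≡ 1 and 593 ≡ 1 (mod 4), so (9/593) = +(593/9).
Reduce top mod 9: now compute (8/9).
Pull out 2^3: since 9 ≡ 1 (mod 8), (2/9) = +1, so (2/9)^3 = +1.
Reached (1/9) = 1. Collecting the sign flips along the way, the symbol is +1.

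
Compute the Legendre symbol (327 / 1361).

1

Reciprocity: 327 ≡ 3 and 1361 ≡ 1 (mod 4), so (327/1361) = +(1361/327).
Reduce top mod 327: now compute (53/327).
Reciprocity: 53 ≡ 1 and 327 ≡ 3 (mod 4), so (53/327) = +(327/53).
Reduce top mod 53: now compute (9/53).
Reciprocity: 9 ≡ 1 and 53 ≡ 1 (mod 4), so (9/53) = +(53/9).
Reduce top mod 9: now compute (8/9).
Pull out 2^3: since 9 ≡ 1 (mod 8), (2/9) = +1, so (2/9)^3 = +1.
Reached (1/9) = 1. Collecting the sign flips along the way, the symbol is +1.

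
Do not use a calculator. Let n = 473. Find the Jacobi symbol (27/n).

-1

Reciprocity: 27 ≡ 3 and 473 ≡ 1 (mod 4), so (27/473) = +(473/27).
Reduce top mod 27: now compute (14/27).
Pull out 2: since 27 ≡ 3 (mod 8), (2/27) = -1.
Reciprocity: 7 ≡ 3 and 27 ≡ 3 (mod 4), so (7/27) = −(27/7).
Reduce top mod 7: now compute (6/7).
Pull out 2: since 7 ≡ 7 (mod 8), (2/7) = +1.
Reciprocity: 3 ≡ 3 and 7 ≡ 3 (mod 4), so (3/7) = −(7/3).
Reduce top mod 3: now compute (1/3).
Reached (1/3) = 1. Collecting the sign flips along the way, the symbol is -1.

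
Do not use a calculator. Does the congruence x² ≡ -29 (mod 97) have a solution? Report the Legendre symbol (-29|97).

-1

First reduce: -29 ≡ 68 (mod 97).
Pull out 2^2: since 97 ≡ 1 (mod 8), (2/97) = +1, so (2/97)^2 = +1.
Reciprocity: 17 ≡ 1 and 97 ≡ 1 (mod 4), so (17/97) = +(97/17).
Reduce top mod 17: now compute (12/17).
Pull out 2^2: since 17 ≡ 1 (mod 8), (2/17) = +1, so (2/17)^2 = +1.
Reciprocity: 3 ≡ 3 and 17 ≡ 1 (mod 4), so (3/17) = +(17/3).
Reduce top mod 3: now compute (2/3).
Pull out 2: since 3 ≡ 3 (mod 8), (2/3) = -1.
Reached (1/3) = 1. Collecting the sign flips along the way, the symbol is -1.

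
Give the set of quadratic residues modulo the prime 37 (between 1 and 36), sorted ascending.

1 3 4 7 9 10 11 12 16 21 25 26 27 28 30 33 34 36

Square k = 1,…,18 (k and 37−k give the same square):
1²=1, 2²=4, 3²=9, 4²=16, 5²=25, 6²=36, 7²≡12, 8²≡27, 9²≡7, 10²≡26, 11²≡10, 12²≡33, 13²≡21, 14²≡11, 15²≡3, 16²≡34, 17²≡30, 18²≡28 (mod 37).
So the quadratic residues mod 37 are {1, 3, 4, 7, 9, 10, 11, 12, 16, 21, 25, 26, 27, 28, 30, 33, 34, 36}.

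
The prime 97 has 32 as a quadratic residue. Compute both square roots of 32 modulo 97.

97 ≡ 1 (mod 4), so we find a root by search.
Trying successive values, 41² = 1681 ≡ 32 (mod 97). The other root is 97 − 41 = 56.

41, 56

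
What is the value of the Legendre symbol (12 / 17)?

-1

Euler's criterion: (12/17) ≡ 12^8 (mod 17).
12^2 ≡ 8 (mod 17)
12^4 ≡ 13 (mod 17)
12^8 ≡ 16 (mod 17)
12^8 = 12^(8) ≡ 16 (mod 17).
Result is 16 ≡ −1, so (12/17) = −1.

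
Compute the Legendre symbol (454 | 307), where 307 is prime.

First reduce: 454 ≡ 147 (mod 307).
Reciprocity: 147 ≡ 3 and 307 ≡ 3 (mod 4), so (147/307) = −(307/147).
Reduce top mod 147: now compute (13/147).
Reciprocity: 13 ≡ 1 and 147 ≡ 3 (mod 4), so (13/147) = +(147/13).
Reduce top mod 13: now compute (4/13).
Pull out 2^2: since 13 ≡ 5 (mod 8), (2/13) = -1, so (2/13)^2 = +1.
Reached (1/13) = 1. Collecting the sign flips along the way, the symbol is -1.

-1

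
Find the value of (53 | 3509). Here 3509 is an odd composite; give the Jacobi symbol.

1

Reciprocity: 53 ≡ 1 and 3509 ≡ 1 (mod 4), so (53/3509) = +(3509/53).
Reduce top mod 53: now compute (11/53).
Reciprocity: 11 ≡ 3 and 53 ≡ 1 (mod 4), so (11/53) = +(53/11).
Reduce top mod 11: now compute (9/11).
Reciprocity: 9 ≡ 1 and 11 ≡ 3 (mod 4), so (9/11) = +(11/9).
Reduce top mod 9: now compute (2/9).
Pull out 2: since 9 ≡ 1 (mod 8), (2/9) = +1.
Reached (1/9) = 1. Collecting the sign flips along the way, the symbol is +1.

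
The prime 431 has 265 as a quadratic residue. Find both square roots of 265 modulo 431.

Since 431 ≡ 3 (mod 4), a square root of 265 is 265^((431+1)/4) = 265^108 mod 431.
Repeated squaring: 265^2≡403, 265^4≡353, 265^8≡50, 265^16≡345, 265^32≡69, 265^64≡20 (mod 431).
265^108 = 265^(64+32+8+4) ≡ 328 (mod 431).
Check: 328² = 107584 ≡ 265 (mod 431). The two roots are 103 and 328.

103, 328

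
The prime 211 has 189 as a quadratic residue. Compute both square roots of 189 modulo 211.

20, 191

Since 211 ≡ 3 (mod 4), a square root of 189 is 189^((211+1)/4) = 189^53 mod 211.
Repeated squaring: 189^2≡62, 189^4≡46, 189^8≡6, 189^16≡36, 189^32≡30 (mod 211).
189^53 = 189^(32+16+4+1) ≡ 20 (mod 211).
Check: 20² = 400 ≡ 189 (mod 211). The two roots are 20 and 191.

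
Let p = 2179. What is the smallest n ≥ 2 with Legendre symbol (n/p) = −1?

2

(2/2179) = −1, so 2 is the smallest positive non-residue mod 2179.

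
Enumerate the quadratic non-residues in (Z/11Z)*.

2 6 7 8 10

Square k = 1,…,5 (k and 11−k give the same square):
1²=1, 2²=4, 3²=9, 4²≡5, 5²≡3 (mod 11).
The residues are {1, 3, 4, 5, 9}; the non-residues are the remaining 5 nonzero classes.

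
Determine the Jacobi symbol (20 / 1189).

Pull out 2^2: since 1189 ≡ 5 (mod 8), (2/1189) = -1, so (2/1189)^2 = +1.
Reciprocity: 5 ≡ 1 and 1189 ≡ 1 (mod 4), so (5/1189) = +(1189/5).
Reduce top mod 5: now compute (4/5).
Pull out 2^2: since 5 ≡ 5 (mod 8), (2/5) = -1, so (2/5)^2 = +1.
Reached (1/5) = 1. Collecting the sign flips along the way, the symbol is +1.

1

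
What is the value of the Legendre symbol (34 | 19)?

-1

First reduce: 34 ≡ 15 (mod 19).
Reciprocity: 15 ≡ 3 and 19 ≡ 3 (mod 4), so (15/19) = −(19/15).
Reduce top mod 15: now compute (4/15).
Pull out 2^2: since 15 ≡ 7 (mod 8), (2/15) = +1, so (2/15)^2 = +1.
Reached (1/15) = 1. Collecting the sign flips along the way, the symbol is -1.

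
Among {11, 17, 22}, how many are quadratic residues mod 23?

(11/23) = -1 → non-residue.
(17/23) = -1 → non-residue.
(22/23) = -1 → non-residue.
Total quadratic residues among the 3: 0.

0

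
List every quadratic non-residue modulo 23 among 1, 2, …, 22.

Square k = 1,…,11 (k and 23−k give the same square):
1²=1, 2²=4, 3²=9, 4²=16, 5²≡2, 6²≡13, 7²≡3, 8²≡18, 9²≡12, 10²≡8, 11²≡6 (mod 23).
The residues are {1, 2, 3, 4, 6, 8, 9, 12, 13, 16, 18}; the non-residues are the remaining 11 nonzero classes.

5 7 10 11 14 15 17 19 20 21 22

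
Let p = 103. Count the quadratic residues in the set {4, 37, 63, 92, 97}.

4

(4/103) = +1 → QR.
(37/103) = -1 → non-residue.
(63/103) = +1 → QR.
(92/103) = +1 → QR.
(97/103) = +1 → QR.
Total quadratic residues among the 5: 4.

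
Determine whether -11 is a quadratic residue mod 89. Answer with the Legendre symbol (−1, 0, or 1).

Euler's criterion: (-11/89) ≡ 78^44 (mod 89).
78^2 ≡ 32 (mod 89)
78^4 ≡ 45 (mod 89)
78^8 ≡ 67 (mod 89)
78^16 ≡ 39 (mod 89)
78^32 ≡ 8 (mod 89)
78^44 = 78^(32+8+4) ≡ 1 (mod 89).
Result is 1, so (-11/89) = 1.

1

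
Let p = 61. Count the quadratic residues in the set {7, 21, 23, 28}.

0

(7/61) = -1 → non-residue.
(21/61) = -1 → non-residue.
(23/61) = -1 → non-residue.
(28/61) = -1 → non-residue.
Total quadratic residues among the 4: 0.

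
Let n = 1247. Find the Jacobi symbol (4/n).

Pull out 2^2: since 1247 ≡ 7 (mod 8), (2/1247) = +1, so (2/1247)^2 = +1.
Reached (1/1247) = 1. Collecting the sign flips along the way, the symbol is +1.

1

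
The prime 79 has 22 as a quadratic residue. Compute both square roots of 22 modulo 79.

Since 79 ≡ 3 (mod 4), a square root of 22 is 22^((79+1)/4) = 22^20 mod 79.
Repeated squaring: 22^2≡10, 22^4≡21, 22^8≡46, 22^16≡62 (mod 79).
22^20 = 22^(16+4) ≡ 38 (mod 79).
Check: 38² = 1444 ≡ 22 (mod 79). The two roots are 38 and 41.

38, 41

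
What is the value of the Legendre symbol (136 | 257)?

1

Euler's criterion: (136/257) ≡ 136^128 (mod 257).
136^2 ≡ 249 (mod 257)
136^4 ≡ 64 (mod 257)
136^8 ≡ 241 (mod 257)
136^16 ≡ 256 (mod 257)
136^32 ≡ 1 (mod 257)
136^64 ≡ 1 (mod 257)
136^128 ≡ 1 (mod 257)
136^128 = 136^(128) ≡ 1 (mod 257).
Result is 1, so (136/257) = 1.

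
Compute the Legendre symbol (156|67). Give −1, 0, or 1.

1

First reduce: 156 ≡ 22 (mod 67).
Pull out 2: since 67 ≡ 3 (mod 8), (2/67) = -1.
Reciprocity: 11 ≡ 3 and 67 ≡ 3 (mod 4), so (11/67) = −(67/11).
Reduce top mod 11: now compute (1/11).
Reached (1/11) = 1. Collecting the sign flips along the way, the symbol is +1.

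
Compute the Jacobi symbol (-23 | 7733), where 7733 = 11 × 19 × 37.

-1

First reduce: -23 ≡ 7710 (mod 7733).
Pull out 2: since 7733 ≡ 5 (mod 8), (2/7733) = -1.
Reciprocity: 3855 ≡ 3 and 7733 ≡ 1 (mod 4), so (3855/7733) = +(7733/3855).
Reduce top mod 3855: now compute (23/3855).
Reciprocity: 23 ≡ 3 and 3855 ≡ 3 (mod 4), so (23/3855) = −(3855/23).
Reduce top mod 23: now compute (14/23).
Pull out 2: since 23 ≡ 7 (mod 8), (2/23) = +1.
Reciprocity: 7 ≡ 3 and 23 ≡ 3 (mod 4), so (7/23) = −(23/7).
Reduce top mod 7: now compute (2/7).
Pull out 2: since 7 ≡ 7 (mod 8), (2/7) = +1.
Reached (1/7) = 1. Collecting the sign flips along the way, the symbol is -1.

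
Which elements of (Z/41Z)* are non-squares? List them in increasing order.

Square k = 1,…,20 (k and 41−k give the same square):
1²=1, 2²=4, 3²=9, 4²=16, 5²=25, 6²=36, 7²≡8, 8²≡23, 9²≡40, 10²≡18, 11²≡39, 12²≡21, 13²≡5, 14²≡32, 15²≡20, 16²≡10, 17²≡2, 18²≡37, 19²≡33, 20²≡31 (mod 41).
The residues are {1, 2, 4, 5, 8, 9, 10, 16, 18, 20, 21, 23, 25, 31, 32, 33, 36, 37, 39, 40}; the non-residues are the remaining 20 nonzero classes.

3, 6, 7, 11, 12, 13, 14, 15, 17, 19, 22, 24, 26, 27, 28, 29, 30, 34, 35, 38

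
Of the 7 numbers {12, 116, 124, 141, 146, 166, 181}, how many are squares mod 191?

(12/191) = +1 → QR.
(116/191) = -1 → non-residue.
(124/191) = -1 → non-residue.
(141/191) = -1 → non-residue.
(146/191) = -1 → non-residue.
(166/191) = -1 → non-residue.
(181/191) = -1 → non-residue.
Total quadratic residues among the 7: 1.

1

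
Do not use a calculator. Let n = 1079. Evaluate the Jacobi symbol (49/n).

Reciprocity: 49 ≡ 1 and 1079 ≡ 3 (mod 4), so (49/1079) = +(1079/49).
Reduce top mod 49: now compute (1/49).
Reached (1/49) = 1. Collecting the sign flips along the way, the symbol is +1.

1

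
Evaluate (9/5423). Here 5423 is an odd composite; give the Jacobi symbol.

1

Reciprocity: 9 ≡ 1 and 5423 ≡ 3 (mod 4), so (9/5423) = +(5423/9).
Reduce top mod 9: now compute (5/9).
Reciprocity: 5 ≡ 1 and 9 ≡ 1 (mod 4), so (5/9) = +(9/5).
Reduce top mod 5: now compute (4/5).
Pull out 2^2: since 5 ≡ 5 (mod 8), (2/5) = -1, so (2/5)^2 = +1.
Reached (1/5) = 1. Collecting the sign flips along the way, the symbol is +1.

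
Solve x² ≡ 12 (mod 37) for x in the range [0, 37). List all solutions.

37 ≡ 1 (mod 4), so we find a root by search.
Trying successive values, 7² = 49 ≡ 12 (mod 37). The other root is 37 − 7 = 30.

7, 30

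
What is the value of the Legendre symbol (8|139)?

-1

Pull out 2^3: since 139 ≡ 3 (mod 8), (2/139) = -1, so (2/139)^3 = -1.
Reached (1/139) = 1. Collecting the sign flips along the way, the symbol is -1.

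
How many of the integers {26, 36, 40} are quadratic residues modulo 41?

2

(26/41) = -1 → non-residue.
(36/41) = +1 → QR.
(40/41) = +1 → QR.
Total quadratic residues among the 3: 2.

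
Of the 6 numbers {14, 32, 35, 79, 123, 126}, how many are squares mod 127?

(14/127) = -1 → non-residue.
(32/127) = +1 → QR.
(35/127) = +1 → QR.
(79/127) = +1 → QR.
(123/127) = -1 → non-residue.
(126/127) = -1 → non-residue.
Total quadratic residues among the 6: 3.

3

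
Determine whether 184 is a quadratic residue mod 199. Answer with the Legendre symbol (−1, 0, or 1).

Euler's criterion: (184/199) ≡ 184^99 (mod 199).
184^2 ≡ 26 (mod 199)
184^4 ≡ 79 (mod 199)
184^8 ≡ 72 (mod 199)
184^16 ≡ 10 (mod 199)
184^32 ≡ 100 (mod 199)
184^64 ≡ 50 (mod 199)
184^99 = 184^(64+32+2+1) ≡ 1 (mod 199).
Result is 1, so (184/199) = 1.

1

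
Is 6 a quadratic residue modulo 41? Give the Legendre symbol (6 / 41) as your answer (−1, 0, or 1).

-1

Pull out 2: since 41 ≡ 1 (mod 8), (2/41) = +1.
Reciprocity: 3 ≡ 3 and 41 ≡ 1 (mod 4), so (3/41) = +(41/3).
Reduce top mod 3: now compute (2/3).
Pull out 2: since 3 ≡ 3 (mod 8), (2/3) = -1.
Reached (1/3) = 1. Collecting the sign flips along the way, the symbol is -1.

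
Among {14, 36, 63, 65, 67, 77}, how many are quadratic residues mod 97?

(14/97) = -1 → non-residue.
(36/97) = +1 → QR.
(63/97) = -1 → non-residue.
(65/97) = +1 → QR.
(67/97) = -1 → non-residue.
(77/97) = -1 → non-residue.
Total quadratic residues among the 6: 2.

2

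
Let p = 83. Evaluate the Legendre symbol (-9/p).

Euler's criterion: (-9/83) ≡ 74^41 (mod 83).
74^2 ≡ 81 (mod 83)
74^4 ≡ 4 (mod 83)
74^8 ≡ 16 (mod 83)
74^16 ≡ 7 (mod 83)
74^32 ≡ 49 (mod 83)
74^41 = 74^(32+8+1) ≡ 82 (mod 83).
Result is 82 ≡ −1, so (-9/83) = −1.

-1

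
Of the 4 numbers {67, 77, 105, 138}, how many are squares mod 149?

(67/149) = +1 → QR.
(77/149) = -1 → non-residue.
(105/149) = -1 → non-residue.
(138/149) = -1 → non-residue.
Total quadratic residues among the 4: 1.

1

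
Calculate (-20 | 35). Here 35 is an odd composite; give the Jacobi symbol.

0

First reduce: -20 ≡ 15 (mod 35).
Reciprocity: 15 ≡ 3 and 35 ≡ 3 (mod 4), so (15/35) = −(35/15).
Reduce top mod 15: now compute (5/15).
Reciprocity: 5 ≡ 1 and 15 ≡ 3 (mod 4), so (5/15) = +(15/5).
Reduce top mod 5: now compute (0/5).
Top reduces to 0: gcd > 1, so the symbol is 0.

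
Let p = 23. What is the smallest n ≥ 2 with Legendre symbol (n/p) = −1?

5

(2/23) = +1, so 2 is a residue.
(3/23) = +1, so 3 is a residue.
(4/23) = +1, so 4 is a residue.
(5/23) = −1, so 5 is the smallest positive non-residue mod 23.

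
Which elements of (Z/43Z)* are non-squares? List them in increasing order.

2,3,5,7,8,12,18,19,20,22,26,27,28,29,30,32,33,34,37,39,42

Square k = 1,…,21 (k and 43−k give the same square):
1²=1, 2²=4, 3²=9, 4²=16, 5²=25, 6²=36, 7²≡6, 8²≡21, 9²≡38, 10²≡14, 11²≡35, 12²≡15, 13²≡40, 14²≡24, 15²≡10, 16²≡41, 17²≡31, 18²≡23, 19²≡17, 20²≡13, 21²≡11 (mod 43).
The residues are {1, 4, 6, 9, 10, 11, 13, 14, 15, 16, 17, 21, 23, 24, 25, 31, 35, 36, 38, 40, 41}; the non-residues are the remaining 21 nonzero classes.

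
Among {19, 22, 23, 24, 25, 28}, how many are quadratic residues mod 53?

(19/53) = -1 → non-residue.
(22/53) = -1 → non-residue.
(23/53) = -1 → non-residue.
(24/53) = +1 → QR.
(25/53) = +1 → QR.
(28/53) = +1 → QR.
Total quadratic residues among the 6: 3.

3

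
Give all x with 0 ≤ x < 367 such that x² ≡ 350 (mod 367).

152, 215

Since 367 ≡ 3 (mod 4), a square root of 350 is 350^((367+1)/4) = 350^92 mod 367.
Repeated squaring: 350^2≡289, 350^4≡212, 350^8≡170, 350^16≡274, 350^32≡208, 350^64≡325 (mod 367).
350^92 = 350^(64+16+8+4) ≡ 215 (mod 367).
Check: 215² = 46225 ≡ 350 (mod 367). The two roots are 152 and 215.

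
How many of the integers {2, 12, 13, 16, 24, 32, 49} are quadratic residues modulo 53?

4

(2/53) = -1 → non-residue.
(12/53) = -1 → non-residue.
(13/53) = +1 → QR.
(16/53) = +1 → QR.
(24/53) = +1 → QR.
(32/53) = -1 → non-residue.
(49/53) = +1 → QR.
Total quadratic residues among the 7: 4.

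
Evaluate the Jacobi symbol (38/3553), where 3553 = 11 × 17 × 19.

0

Pull out 2: since 3553 ≡ 1 (mod 8), (2/3553) = +1.
Reciprocity: 19 ≡ 3 and 3553 ≡ 1 (mod 4), so (19/3553) = +(3553/19).
Reduce top mod 19: now compute (0/19).
Top reduces to 0: gcd > 1, so the symbol is 0.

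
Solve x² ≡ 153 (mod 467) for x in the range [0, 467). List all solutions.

66, 401

Since 467 ≡ 3 (mod 4), a square root of 153 is 153^((467+1)/4) = 153^117 mod 467.
Repeated squaring: 153^2≡59, 153^4≡212, 153^8≡112, 153^16≡402, 153^32≡22, 153^64≡17 (mod 467).
153^117 = 153^(64+32+16+4+1) ≡ 66 (mod 467).
Check: 66² = 4356 ≡ 153 (mod 467). The two roots are 66 and 401.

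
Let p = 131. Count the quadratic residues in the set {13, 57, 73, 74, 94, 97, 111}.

(13/131) = +1 → QR.
(57/131) = -1 → non-residue.
(73/131) = -1 → non-residue.
(74/131) = +1 → QR.
(94/131) = +1 → QR.
(97/131) = -1 → non-residue.
(111/131) = -1 → non-residue.
Total quadratic residues among the 7: 3.

3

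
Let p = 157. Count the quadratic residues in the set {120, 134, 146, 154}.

3

(120/157) = +1 → QR.
(134/157) = -1 → non-residue.
(146/157) = +1 → QR.
(154/157) = +1 → QR.
Total quadratic residues among the 4: 3.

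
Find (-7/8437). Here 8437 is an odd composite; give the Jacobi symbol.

First reduce: -7 ≡ 8430 (mod 8437).
Pull out 2: since 8437 ≡ 5 (mod 8), (2/8437) = -1.
Reciprocity: 4215 ≡ 3 and 8437 ≡ 1 (mod 4), so (4215/8437) = +(8437/4215).
Reduce top mod 4215: now compute (7/4215).
Reciprocity: 7 ≡ 3 and 4215 ≡ 3 (mod 4), so (7/4215) = −(4215/7).
Reduce top mod 7: now compute (1/7).
Reached (1/7) = 1. Collecting the sign flips along the way, the symbol is +1.

1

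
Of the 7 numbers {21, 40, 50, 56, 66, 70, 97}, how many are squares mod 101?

(21/101) = +1 → QR.
(40/101) = -1 → non-residue.
(50/101) = -1 → non-residue.
(56/101) = +1 → QR.
(66/101) = -1 → non-residue.
(70/101) = +1 → QR.
(97/101) = +1 → QR.
Total quadratic residues among the 7: 4.

4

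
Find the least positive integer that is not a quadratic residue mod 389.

(2/389) = −1, so 2 is the smallest positive non-residue mod 389.

2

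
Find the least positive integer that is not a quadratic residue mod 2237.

2

(2/2237) = −1, so 2 is the smallest positive non-residue mod 2237.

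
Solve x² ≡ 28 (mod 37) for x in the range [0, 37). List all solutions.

37 ≡ 1 (mod 4), so we find a root by search.
Trying successive values, 18² = 324 ≡ 28 (mod 37). The other root is 37 − 18 = 19.

18, 19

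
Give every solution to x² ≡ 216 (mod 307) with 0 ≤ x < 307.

38, 269

Since 307 ≡ 3 (mod 4), a square root of 216 is 216^((307+1)/4) = 216^77 mod 307.
Repeated squaring: 216^2≡299, 216^4≡64, 216^8≡105, 216^16≡280, 216^32≡115, 216^64≡24 (mod 307).
216^77 = 216^(64+8+4+1) ≡ 269 (mod 307).
Check: 269² = 72361 ≡ 216 (mod 307). The two roots are 38 and 269.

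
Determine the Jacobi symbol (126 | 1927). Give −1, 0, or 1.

-1

Pull out 2: since 1927 ≡ 7 (mod 8), (2/1927) = +1.
Reciprocity: 63 ≡ 3 and 1927 ≡ 3 (mod 4), so (63/1927) = −(1927/63).
Reduce top mod 63: now compute (37/63).
Reciprocity: 37 ≡ 1 and 63 ≡ 3 (mod 4), so (37/63) = +(63/37).
Reduce top mod 37: now compute (26/37).
Pull out 2: since 37 ≡ 5 (mod 8), (2/37) = -1.
Reciprocity: 13 ≡ 1 and 37 ≡ 1 (mod 4), so (13/37) = +(37/13).
Reduce top mod 13: now compute (11/13).
Reciprocity: 11 ≡ 3 and 13 ≡ 1 (mod 4), so (11/13) = +(13/11).
Reduce top mod 11: now compute (2/11).
Pull out 2: since 11 ≡ 3 (mod 8), (2/11) = -1.
Reached (1/11) = 1. Collecting the sign flips along the way, the symbol is -1.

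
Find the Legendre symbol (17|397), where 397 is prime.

Euler's criterion: (17/397) ≡ 17^198 (mod 397).
17^2 ≡ 289 (mod 397)
17^4 ≡ 151 (mod 397)
17^8 ≡ 172 (mod 397)
17^16 ≡ 206 (mod 397)
17^32 ≡ 354 (mod 397)
17^64 ≡ 261 (mod 397)
17^128 ≡ 234 (mod 397)
17^198 = 17^(128+64+4+2) ≡ 396 (mod 397).
Result is 396 ≡ −1, so (17/397) = −1.

-1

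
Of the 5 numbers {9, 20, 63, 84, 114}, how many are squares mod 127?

(9/127) = +1 → QR.
(20/127) = -1 → non-residue.
(63/127) = -1 → non-residue.
(84/127) = +1 → QR.
(114/127) = -1 → non-residue.
Total quadratic residues among the 5: 2.

2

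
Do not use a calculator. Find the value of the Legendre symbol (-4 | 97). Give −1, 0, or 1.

First reduce: -4 ≡ 93 (mod 97).
Reciprocity: 93 ≡ 1 and 97 ≡ 1 (mod 4), so (93/97) = +(97/93).
Reduce top mod 93: now compute (4/93).
Pull out 2^2: since 93 ≡ 5 (mod 8), (2/93) = -1, so (2/93)^2 = +1.
Reached (1/93) = 1. Collecting the sign flips along the way, the symbol is +1.

1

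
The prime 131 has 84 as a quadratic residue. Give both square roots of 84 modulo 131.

Since 131 ≡ 3 (mod 4), a square root of 84 is 84^((131+1)/4) = 84^33 mod 131.
Repeated squaring: 84^2≡113, 84^4≡62, 84^8≡45, 84^16≡60, 84^32≡63 (mod 131).
84^33 = 84^(32+1) ≡ 52 (mod 131).
Check: 52² = 2704 ≡ 84 (mod 131). The two roots are 52 and 79.

52, 79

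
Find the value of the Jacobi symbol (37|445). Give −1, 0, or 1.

Reciprocity: 37 ≡ 1 and 445 ≡ 1 (mod 4), so (37/445) = +(445/37).
Reduce top mod 37: now compute (1/37).
Reached (1/37) = 1. Collecting the sign flips along the way, the symbol is +1.

1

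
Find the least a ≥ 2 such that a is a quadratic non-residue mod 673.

5

(2/673) = +1, so 2 is a residue.
(3/673) = +1, so 3 is a residue.
(4/673) = +1, so 4 is a residue.
(5/673) = −1, so 5 is the smallest positive non-residue mod 673.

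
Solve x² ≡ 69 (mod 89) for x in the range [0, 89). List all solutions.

43, 46

89 ≡ 1 (mod 4), so we find a root by search.
Trying successive values, 43² = 1849 ≡ 69 (mod 89). The other root is 89 − 43 = 46.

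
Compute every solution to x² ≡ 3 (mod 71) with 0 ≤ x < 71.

Since 71 ≡ 3 (mod 4), a square root of 3 is 3^((71+1)/4) = 3^18 mod 71.
Repeated squaring: 3^2≡9, 3^4≡10, 3^8≡29, 3^16≡60 (mod 71).
3^18 = 3^(16+2) ≡ 43 (mod 71).
Check: 43² = 1849 ≡ 3 (mod 71). The two roots are 28 and 43.

28, 43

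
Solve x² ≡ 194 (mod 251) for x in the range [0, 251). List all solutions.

Since 251 ≡ 3 (mod 4), a square root of 194 is 194^((251+1)/4) = 194^63 mod 251.
Repeated squaring: 194^2≡237, 194^4≡196, 194^8≡13, 194^16≡169, 194^32≡198 (mod 251).
194^63 = 194^(32+16+8+4+2+1) ≡ 52 (mod 251).
Check: 52² = 2704 ≡ 194 (mod 251). The two roots are 52 and 199.

52, 199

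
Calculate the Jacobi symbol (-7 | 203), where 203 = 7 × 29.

0

First reduce: -7 ≡ 196 (mod 203).
Pull out 2^2: since 203 ≡ 3 (mod 8), (2/203) = -1, so (2/203)^2 = +1.
Reciprocity: 49 ≡ 1 and 203 ≡ 3 (mod 4), so (49/203) = +(203/49).
Reduce top mod 49: now compute (7/49).
Reciprocity: 7 ≡ 3 and 49 ≡ 1 (mod 4), so (7/49) = +(49/7).
Reduce top mod 7: now compute (0/7).
Top reduces to 0: gcd > 1, so the symbol is 0.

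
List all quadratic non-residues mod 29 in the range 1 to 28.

2, 3, 8, 10, 11, 12, 14, 15, 17, 18, 19, 21, 26, 27

Square k = 1,…,14 (k and 29−k give the same square):
1²=1, 2²=4, 3²=9, 4²=16, 5²=25, 6²≡7, 7²≡20, 8²≡6, 9²≡23, 10²≡13, 11²≡5, 12²≡28, 13²≡24, 14²≡22 (mod 29).
The residues are {1, 4, 5, 6, 7, 9, 13, 16, 20, 22, 23, 24, 25, 28}; the non-residues are the remaining 14 nonzero classes.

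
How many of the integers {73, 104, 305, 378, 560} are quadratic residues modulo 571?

1

(73/571) = -1 → non-residue.
(104/571) = -1 → non-residue.
(305/571) = +1 → QR.
(378/571) = -1 → non-residue.
(560/571) = -1 → non-residue.
Total quadratic residues among the 5: 1.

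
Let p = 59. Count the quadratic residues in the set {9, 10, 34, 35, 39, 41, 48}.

4

(9/59) = +1 → QR.
(10/59) = -1 → non-residue.
(34/59) = -1 → non-residue.
(35/59) = +1 → QR.
(39/59) = -1 → non-residue.
(41/59) = +1 → QR.
(48/59) = +1 → QR.
Total quadratic residues among the 7: 4.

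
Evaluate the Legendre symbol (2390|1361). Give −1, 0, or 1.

1

First reduce: 2390 ≡ 1029 (mod 1361).
Reciprocity: 1029 ≡ 1 and 1361 ≡ 1 (mod 4), so (1029/1361) = +(1361/1029).
Reduce top mod 1029: now compute (332/1029).
Pull out 2^2: since 1029 ≡ 5 (mod 8), (2/1029) = -1, so (2/1029)^2 = +1.
Reciprocity: 83 ≡ 3 and 1029 ≡ 1 (mod 4), so (83/1029) = +(1029/83).
Reduce top mod 83: now compute (33/83).
Reciprocity: 33 ≡ 1 and 83 ≡ 3 (mod 4), so (33/83) = +(83/33).
Reduce top mod 33: now compute (17/33).
Reciprocity: 17 ≡ 1 and 33 ≡ 1 (mod 4), so (17/33) = +(33/17).
Reduce top mod 17: now compute (16/17).
Pull out 2^4: since 17 ≡ 1 (mod 8), (2/17) = +1, so (2/17)^4 = +1.
Reached (1/17) = 1. Collecting the sign flips along the way, the symbol is +1.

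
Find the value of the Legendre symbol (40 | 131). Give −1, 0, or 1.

Pull out 2^3: since 131 ≡ 3 (mod 8), (2/131) = -1, so (2/131)^3 = -1.
Reciprocity: 5 ≡ 1 and 131 ≡ 3 (mod 4), so (5/131) = +(131/5).
Reduce top mod 5: now compute (1/5).
Reached (1/5) = 1. Collecting the sign flips along the way, the symbol is -1.

-1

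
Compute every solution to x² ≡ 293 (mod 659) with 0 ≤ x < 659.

Since 659 ≡ 3 (mod 4), a square root of 293 is 293^((659+1)/4) = 293^165 mod 659.
Repeated squaring: 293^2≡179, 293^4≡409, 293^8≡554, 293^16≡481, 293^32≡52, 293^64≡68, 293^128≡11 (mod 659).
293^165 = 293^(128+32+4+1) ≡ 220 (mod 659).
Check: 220² = 48400 ≡ 293 (mod 659). The two roots are 220 and 439.

220, 439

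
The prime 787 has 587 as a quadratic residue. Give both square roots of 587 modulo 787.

322, 465

Since 787 ≡ 3 (mod 4), a square root of 587 is 587^((787+1)/4) = 587^197 mod 787.
Repeated squaring: 587^2≡650, 587^4≡668, 587^8≡782, 587^16≡25, 587^32≡625, 587^64≡273, 587^128≡551 (mod 787).
587^197 = 587^(128+64+4+1) ≡ 465 (mod 787).
Check: 465² = 216225 ≡ 587 (mod 787). The two roots are 322 and 465.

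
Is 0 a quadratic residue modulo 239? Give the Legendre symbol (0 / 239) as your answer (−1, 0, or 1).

Top reduces to 0: gcd > 1, so the symbol is 0.

0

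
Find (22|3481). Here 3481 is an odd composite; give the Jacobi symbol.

Pull out 2: since 3481 ≡ 1 (mod 8), (2/3481) = +1.
Reciprocity: 11 ≡ 3 and 3481 ≡ 1 (mod 4), so (11/3481) = +(3481/11).
Reduce top mod 11: now compute (5/11).
Reciprocity: 5 ≡ 1 and 11 ≡ 3 (mod 4), so (5/11) = +(11/5).
Reduce top mod 5: now compute (1/5).
Reached (1/5) = 1. Collecting the sign flips along the way, the symbol is +1.

1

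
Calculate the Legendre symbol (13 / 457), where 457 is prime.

Reciprocity: 13 ≡ 1 and 457 ≡ 1 (mod 4), so (13/457) = +(457/13).
Reduce top mod 13: now compute (2/13).
Pull out 2: since 13 ≡ 5 (mod 8), (2/13) = -1.
Reached (1/13) = 1. Collecting the sign flips along the way, the symbol is -1.

-1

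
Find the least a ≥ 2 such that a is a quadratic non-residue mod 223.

3

(2/223) = +1, so 2 is a residue.
(3/223) = −1, so 3 is the smallest positive non-residue mod 223.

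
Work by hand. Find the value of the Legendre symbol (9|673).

Reciprocity: 9 ≡ 1 and 673 ≡ 1 (mod 4), so (9/673) = +(673/9).
Reduce top mod 9: now compute (7/9).
Reciprocity: 7 ≡ 3 and 9 ≡ 1 (mod 4), so (7/9) = +(9/7).
Reduce top mod 7: now compute (2/7).
Pull out 2: since 7 ≡ 7 (mod 8), (2/7) = +1.
Reached (1/7) = 1. Collecting the sign flips along the way, the symbol is +1.

1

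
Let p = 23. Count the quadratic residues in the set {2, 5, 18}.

(2/23) = +1 → QR.
(5/23) = -1 → non-residue.
(18/23) = +1 → QR.
Total quadratic residues among the 3: 2.

2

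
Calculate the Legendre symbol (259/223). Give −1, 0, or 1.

1

First reduce: 259 ≡ 36 (mod 223).
Pull out 2^2: since 223 ≡ 7 (mod 8), (2/223) = +1, so (2/223)^2 = +1.
Reciprocity: 9 ≡ 1 and 223 ≡ 3 (mod 4), so (9/223) = +(223/9).
Reduce top mod 9: now compute (7/9).
Reciprocity: 7 ≡ 3 and 9 ≡ 1 (mod 4), so (7/9) = +(9/7).
Reduce top mod 7: now compute (2/7).
Pull out 2: since 7 ≡ 7 (mod 8), (2/7) = +1.
Reached (1/7) = 1. Collecting the sign flips along the way, the symbol is +1.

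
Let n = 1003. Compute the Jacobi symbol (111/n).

Reciprocity: 111 ≡ 3 and 1003 ≡ 3 (mod 4), so (111/1003) = −(1003/111).
Reduce top mod 111: now compute (4/111).
Pull out 2^2: since 111 ≡ 7 (mod 8), (2/111) = +1, so (2/111)^2 = +1.
Reached (1/111) = 1. Collecting the sign flips along the way, the symbol is -1.

-1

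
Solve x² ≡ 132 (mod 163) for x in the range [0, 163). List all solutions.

28, 135

Since 163 ≡ 3 (mod 4), a square root of 132 is 132^((163+1)/4) = 132^41 mod 163.
Repeated squaring: 132^2≡146, 132^4≡126, 132^8≡65, 132^16≡150, 132^32≡6 (mod 163).
132^41 = 132^(32+8+1) ≡ 135 (mod 163).
Check: 135² = 18225 ≡ 132 (mod 163). The two roots are 28 and 135.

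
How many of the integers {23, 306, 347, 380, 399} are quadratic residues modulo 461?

4

(23/461) = +1 → QR.
(306/461) = -1 → non-residue.
(347/461) = +1 → QR.
(380/461) = +1 → QR.
(399/461) = +1 → QR.
Total quadratic residues among the 5: 4.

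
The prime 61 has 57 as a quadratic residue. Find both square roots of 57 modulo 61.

61 ≡ 1 (mod 4), so we find a root by search.
Trying successive values, 22² = 484 ≡ 57 (mod 61). The other root is 61 − 22 = 39.

22, 39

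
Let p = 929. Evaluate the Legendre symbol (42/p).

1

Pull out 2: since 929 ≡ 1 (mod 8), (2/929) = +1.
Reciprocity: 21 ≡ 1 and 929 ≡ 1 (mod 4), so (21/929) = +(929/21).
Reduce top mod 21: now compute (5/21).
Reciprocity: 5 ≡ 1 and 21 ≡ 1 (mod 4), so (5/21) = +(21/5).
Reduce top mod 5: now compute (1/5).
Reached (1/5) = 1. Collecting the sign flips along the way, the symbol is +1.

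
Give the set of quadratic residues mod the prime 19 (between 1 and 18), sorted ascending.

Square k = 1,…,9 (k and 19−k give the same square):
1²=1, 2²=4, 3²=9, 4²=16, 5²≡6, 6²≡17, 7²≡11, 8²≡7, 9²≡5 (mod 19).
So the quadratic residues mod 19 are {1, 4, 5, 6, 7, 9, 11, 16, 17}.

1, 4, 5, 6, 7, 9, 11, 16, 17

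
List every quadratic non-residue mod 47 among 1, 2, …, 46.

Square k = 1,…,23 (k and 47−k give the same square):
1²=1, 2²=4, 3²=9, 4²=16, 5²=25, 6²=36, 7²≡2, 8²≡17, 9²≡34, 10²≡6, 11²≡27, 12²≡3, 13²≡28, 14²≡8, 15²≡37, 16²≡21, 17²≡7, 18²≡42, 19²≡32, 20²≡24, 21²≡18, 22²≡14, 23²≡12 (mod 47).
The residues are {1, 2, 3, 4, 6, 7, 8, 9, 12, 14, 16, 17, 18, 21, 24, 25, 27, 28, 32, 34, 36, 37, 42}; the non-residues are the remaining 23 nonzero classes.

5 10 11 13 15 19 20 22 23 26 29 30 31 33 35 38 39 40 41 43 44 45 46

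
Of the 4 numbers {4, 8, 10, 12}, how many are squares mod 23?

3

(4/23) = +1 → QR.
(8/23) = +1 → QR.
(10/23) = -1 → non-residue.
(12/23) = +1 → QR.
Total quadratic residues among the 4: 3.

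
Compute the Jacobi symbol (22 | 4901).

1

Pull out 2: since 4901 ≡ 5 (mod 8), (2/4901) = -1.
Reciprocity: 11 ≡ 3 and 4901 ≡ 1 (mod 4), so (11/4901) = +(4901/11).
Reduce top mod 11: now compute (6/11).
Pull out 2: since 11 ≡ 3 (mod 8), (2/11) = -1.
Reciprocity: 3 ≡ 3 and 11 ≡ 3 (mod 4), so (3/11) = −(11/3).
Reduce top mod 3: now compute (2/3).
Pull out 2: since 3 ≡ 3 (mod 8), (2/3) = -1.
Reached (1/3) = 1. Collecting the sign flips along the way, the symbol is +1.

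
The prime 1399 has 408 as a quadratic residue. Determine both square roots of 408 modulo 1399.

101, 1298

Since 1399 ≡ 3 (mod 4), a square root of 408 is 408^((1399+1)/4) = 408^350 mod 1399.
Repeated squaring: 408^2≡1382, 408^4≡289, 408^8≡980, 408^16≡686, 408^32≡532, 408^64≡426, 408^128≡1005, 408^256≡1346 (mod 1399).
408^350 = 408^(256+64+16+8+4+2) ≡ 1298 (mod 1399).
Check: 1298² = 1684804 ≡ 408 (mod 1399). The two roots are 101 and 1298.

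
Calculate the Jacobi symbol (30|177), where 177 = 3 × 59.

0

Pull out 2: since 177 ≡ 1 (mod 8), (2/177) = +1.
Reciprocity: 15 ≡ 3 and 177 ≡ 1 (mod 4), so (15/177) = +(177/15).
Reduce top mod 15: now compute (12/15).
Pull out 2^2: since 15 ≡ 7 (mod 8), (2/15) = +1, so (2/15)^2 = +1.
Reciprocity: 3 ≡ 3 and 15 ≡ 3 (mod 4), so (3/15) = −(15/3).
Reduce top mod 3: now compute (0/3).
Top reduces to 0: gcd > 1, so the symbol is 0.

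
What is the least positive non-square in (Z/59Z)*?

2

(2/59) = −1, so 2 is the smallest positive non-residue mod 59.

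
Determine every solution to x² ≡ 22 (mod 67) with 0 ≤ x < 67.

Since 67 ≡ 3 (mod 4), a square root of 22 is 22^((67+1)/4) = 22^17 mod 67.
Repeated squaring: 22^2≡15, 22^4≡24, 22^8≡40, 22^16≡59 (mod 67).
22^17 = 22^(16+1) ≡ 25 (mod 67).
Check: 25² = 625 ≡ 22 (mod 67). The two roots are 25 and 42.

25, 42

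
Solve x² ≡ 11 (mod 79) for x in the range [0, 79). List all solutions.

13, 66

Since 79 ≡ 3 (mod 4), a square root of 11 is 11^((79+1)/4) = 11^20 mod 79.
Repeated squaring: 11^2≡42, 11^4≡26, 11^8≡44, 11^16≡40 (mod 79).
11^20 = 11^(16+4) ≡ 13 (mod 79).
Check: 13² = 169 ≡ 11 (mod 79). The two roots are 13 and 66.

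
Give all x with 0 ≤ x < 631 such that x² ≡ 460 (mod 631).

168, 463

Since 631 ≡ 3 (mod 4), a square root of 460 is 460^((631+1)/4) = 460^158 mod 631.
Repeated squaring: 460^2≡215, 460^4≡162, 460^8≡373, 460^16≡309, 460^32≡200, 460^64≡247, 460^128≡433 (mod 631).
460^158 = 460^(128+16+8+4+2) ≡ 168 (mod 631).
Check: 168² = 28224 ≡ 460 (mod 631). The two roots are 168 and 463.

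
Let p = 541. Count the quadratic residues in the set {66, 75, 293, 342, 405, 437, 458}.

(66/541) = +1 → QR.
(75/541) = +1 → QR.
(293/541) = -1 → non-residue.
(342/541) = -1 → non-residue.
(405/541) = +1 → QR.
(437/541) = +1 → QR.
(458/541) = -1 → non-residue.
Total quadratic residues among the 7: 4.

4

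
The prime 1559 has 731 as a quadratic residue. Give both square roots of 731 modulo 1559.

451, 1108

Since 1559 ≡ 3 (mod 4), a square root of 731 is 731^((1559+1)/4) = 731^390 mod 1559.
Repeated squaring: 731^2≡1183, 731^4≡1066, 731^8≡1404, 731^16≡640, 731^32≡1142, 731^64≡840, 731^128≡932, 731^256≡261 (mod 1559).
731^390 = 731^(256+128+4+2) ≡ 451 (mod 1559).
Check: 451² = 203401 ≡ 731 (mod 1559). The two roots are 451 and 1108.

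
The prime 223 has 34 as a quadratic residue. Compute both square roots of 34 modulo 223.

82, 141

Since 223 ≡ 3 (mod 4), a square root of 34 is 34^((223+1)/4) = 34^56 mod 223.
Repeated squaring: 34^2≡41, 34^4≡120, 34^8≡128, 34^16≡105, 34^32≡98 (mod 223).
34^56 = 34^(32+16+8) ≡ 82 (mod 223).
Check: 82² = 6724 ≡ 34 (mod 223). The two roots are 82 and 141.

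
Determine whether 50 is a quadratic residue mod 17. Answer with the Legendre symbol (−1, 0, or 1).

Euler's criterion: (50/17) ≡ 16^8 (mod 17).
16^2 ≡ 1 (mod 17)
16^4 ≡ 1 (mod 17)
16^8 ≡ 1 (mod 17)
16^8 = 16^(8) ≡ 1 (mod 17).
Result is 1, so (50/17) = 1.

1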